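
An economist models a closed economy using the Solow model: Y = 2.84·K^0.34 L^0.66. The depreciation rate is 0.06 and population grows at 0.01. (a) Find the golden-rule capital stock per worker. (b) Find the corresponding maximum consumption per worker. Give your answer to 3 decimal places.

(a) k_gold ≈ 53.311; (b) c_gold ≈ 7.244

The effective depreciation rate is n + δ = 0.01 + 0.06 = 0.07.
Maximizing c = f(k) − (n+δ)·k gives f'(k) = n+δ, i.e. 0.34·2.84·k^(0.34−1) = 0.07, so k_gold = (0.34·2.84/0.07)^(1/0.66) ≈ 53.3110.
y_gold = 2.84·53.3110^0.34 ≈ 10.9758; c_gold = y_gold − 0.07·k_gold ≈ 7.2440.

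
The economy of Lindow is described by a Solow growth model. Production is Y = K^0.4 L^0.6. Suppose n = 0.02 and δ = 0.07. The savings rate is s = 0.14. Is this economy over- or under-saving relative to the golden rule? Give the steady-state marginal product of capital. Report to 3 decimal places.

under-saving; MPK ≈ 0.257

Break-even investment rate: n + δ = 0.02 + 0.07 = 0.09.
Steady-state k*: s·k^0.4 = 0.09·k gives k* = (0.14/0.09)^(1/0.6) ≈ 2.0884.
MPK = 0.4·2.0884^(-0.6) ≈ 0.2571.
MPK > n+δ = 0.09, so the economy is dynamically efficient (under-saving).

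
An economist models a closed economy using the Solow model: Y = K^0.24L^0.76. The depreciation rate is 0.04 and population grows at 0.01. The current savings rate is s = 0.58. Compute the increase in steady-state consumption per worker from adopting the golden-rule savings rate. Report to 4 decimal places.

The effective depreciation rate is n + δ = 0.01 + 0.04 = 0.05.
Current steady state (s = 0.58): k* = (0.58/0.05)^(1/0.76) ≈ 25.1537, y* = 25.1537^0.24 ≈ 2.1684, c* = (1−0.58)·2.1684 ≈ 0.9107.
Setting f'(k) = n+δ gives 0.24·k^(0.24−1) = 0.05, hence k_gold = (0.24/0.05)^(1/0.76) ≈ 7.8772.
y_gold = 7.8772^0.24 ≈ 1.6411, c_gold = y_gold − 0.05·k_gold ≈ 1.2472.
Gain: Δc = 1.2472 − 0.9107 ≈ 0.3365.

Δc ≈ 0.3365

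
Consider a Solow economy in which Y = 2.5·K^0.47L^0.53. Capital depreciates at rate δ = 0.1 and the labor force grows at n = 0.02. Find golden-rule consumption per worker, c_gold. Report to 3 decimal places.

Break-even investment rate: n + δ = 0.02 + 0.1 = 0.12.
Maximizing c = f(k) − (n+δ)·k gives f'(k) = n+δ, i.e. 0.47·2.5·k^(0.47−1) = 0.12, so k_gold = (0.47·2.5/0.12)^(1/0.53) ≈ 74.0527.
y_gold = 2.5·74.0527^0.47 ≈ 18.9071.
c_gold = y_gold − (n+δ)·k_gold = 18.9071 − 0.12·74.0527 ≈ 10.0207.

c_gold ≈ 10.021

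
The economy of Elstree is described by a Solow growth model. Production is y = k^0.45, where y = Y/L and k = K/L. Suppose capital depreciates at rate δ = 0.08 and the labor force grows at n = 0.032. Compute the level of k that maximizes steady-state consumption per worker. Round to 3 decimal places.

n + δ = 0.032 + 0.08 = 0.112.
Maximizing c = f(k) − (n+δ)·k gives f'(k) = n+δ, i.e. 0.45·k^(0.45−1) = 0.112, so k_gold = (0.45/0.112)^(1/0.55) ≈ 12.5364.

k_gold ≈ 12.536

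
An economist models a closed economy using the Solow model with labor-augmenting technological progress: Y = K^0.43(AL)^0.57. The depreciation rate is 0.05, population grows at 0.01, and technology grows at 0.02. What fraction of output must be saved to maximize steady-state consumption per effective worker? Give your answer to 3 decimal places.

s_gold = 0.430

Break-even investment rate: n + g + δ = 0.01 + 0.02 + 0.05 = 0.08.
At the golden rule MPK = n+g+δ, and in any Cobb-Douglas steady state s = (n+g+δ)·k/y = MPK·k/y = capital's share 0.43.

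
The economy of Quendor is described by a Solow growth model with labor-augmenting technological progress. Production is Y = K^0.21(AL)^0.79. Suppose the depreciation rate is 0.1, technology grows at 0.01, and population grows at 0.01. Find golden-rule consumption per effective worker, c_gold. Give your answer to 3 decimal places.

c_gold ≈ 0.917

The effective depreciation rate is n + g + δ = 0.01 + 0.01 + 0.1 = 0.12.
At the golden rule the marginal product of capital equals n+g+δ: 0.21·k^(0.21−1) = 0.12. Solving, k_gold = (0.21/0.12)^(1/0.79) ≈ 2.0307.
y_gold = 2.0307^0.21 ≈ 1.1604.
c_gold = y_gold − (n+g+δ)·k_gold = 1.1604 − 0.12·2.0307 ≈ 0.9167.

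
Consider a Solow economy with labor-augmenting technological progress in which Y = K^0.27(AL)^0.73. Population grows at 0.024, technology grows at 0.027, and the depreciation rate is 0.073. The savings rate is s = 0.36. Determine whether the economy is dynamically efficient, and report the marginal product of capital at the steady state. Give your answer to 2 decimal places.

dynamically inefficient; MPK ≈ 0.09

n + g + δ = 0.024 + 0.027 + 0.073 = 0.124.
Steady-state k*: s·k^0.27 = 0.124·k gives k* = (0.36/0.124)^(1/0.73) ≈ 4.3061.
MPK = 0.27·4.3061^(-0.73) ≈ 0.0930.
MPK < n+g+δ = 0.124, so the economy is dynamically inefficient (over-saving).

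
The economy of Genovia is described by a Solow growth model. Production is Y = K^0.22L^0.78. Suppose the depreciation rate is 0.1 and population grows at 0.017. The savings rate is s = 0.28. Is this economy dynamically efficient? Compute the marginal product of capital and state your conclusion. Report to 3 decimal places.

dynamically inefficient; MPK ≈ 0.092

Break-even investment rate: n + δ = 0.017 + 0.1 = 0.117.
Steady-state k*: s·k^0.22 = 0.117·k gives k* = (0.28/0.117)^(1/0.78) ≈ 3.0610.
MPK = 0.22·3.0610^(-0.78) ≈ 0.0919.
MPK < n+δ = 0.117, so the economy is dynamically inefficient (over-saving).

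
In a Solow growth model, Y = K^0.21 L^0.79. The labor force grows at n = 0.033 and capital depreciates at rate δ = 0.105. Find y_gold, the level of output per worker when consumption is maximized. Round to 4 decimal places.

y_gold ≈ 1.1181

Break-even investment rate: n + δ = 0.033 + 0.105 = 0.138.
Golden rule sets MPK = n+δ: 0.21·k^(0.21−1) = 0.138, so k_gold = (0.21/0.138)^(1/0.79) ≈ 1.7014.
Output: y_gold = k_gold^0.21 = 1.7014^0.21 ≈ 1.1181.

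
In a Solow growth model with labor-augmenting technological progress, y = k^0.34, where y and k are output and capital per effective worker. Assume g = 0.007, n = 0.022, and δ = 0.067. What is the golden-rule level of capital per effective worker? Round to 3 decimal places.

Break-even investment rate: n + g + δ = 0.022 + 0.007 + 0.067 = 0.096.
Maximizing c = f(k) − (n+g+δ)·k gives f'(k) = n+g+δ, i.e. 0.34·k^(0.34−1) = 0.096, so k_gold = (0.34/0.096)^(1/0.66) ≈ 6.7941.

k_gold ≈ 6.794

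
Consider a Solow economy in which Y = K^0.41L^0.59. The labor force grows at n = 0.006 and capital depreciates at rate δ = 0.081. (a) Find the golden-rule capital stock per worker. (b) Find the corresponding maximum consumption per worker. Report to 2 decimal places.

(a) k_gold ≈ 13.84; (b) c_gold ≈ 1.73

n + δ = 0.006 + 0.081 = 0.087.
At the golden rule the marginal product of capital equals n+δ: 0.41·k^(0.41−1) = 0.087. Solving, k_gold = (0.41/0.087)^(1/0.59) ≈ 13.8397.
y_gold = 13.8397^0.41 ≈ 2.9367; c_gold = y_gold − 0.087·k_gold ≈ 1.7327.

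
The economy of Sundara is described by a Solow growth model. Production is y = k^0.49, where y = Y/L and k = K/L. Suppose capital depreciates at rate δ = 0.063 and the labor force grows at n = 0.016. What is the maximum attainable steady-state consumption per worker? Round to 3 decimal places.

n + δ = 0.016 + 0.063 = 0.079.
Golden rule sets MPK = n+δ: 0.49·k^(0.49−1) = 0.079, so k_gold = (0.49/0.079)^(1/0.51) ≈ 35.8143.
y_gold = 35.8143^0.49 ≈ 5.7741.
c_gold = y_gold − (n+δ)·k_gold = 5.7741 − 0.079·35.8143 ≈ 2.9448.

c_gold ≈ 2.945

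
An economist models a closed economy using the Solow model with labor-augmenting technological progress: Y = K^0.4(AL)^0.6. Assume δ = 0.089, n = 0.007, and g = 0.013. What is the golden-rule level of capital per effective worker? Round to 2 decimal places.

k_gold ≈ 8.73

The effective depreciation rate is n + g + δ = 0.007 + 0.013 + 0.089 = 0.109.
Golden rule sets MPK = n+g+δ: 0.4·k^(0.4−1) = 0.109, so k_gold = (0.4/0.109)^(1/0.6) ≈ 8.7308.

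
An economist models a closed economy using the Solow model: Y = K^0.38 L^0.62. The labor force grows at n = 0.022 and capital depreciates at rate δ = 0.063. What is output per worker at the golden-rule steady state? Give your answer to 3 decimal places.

n + δ = 0.022 + 0.063 = 0.085.
Maximizing c = f(k) − (n+δ)·k gives f'(k) = n+δ, i.e. 0.38·k^(0.38−1) = 0.085, so k_gold = (0.38/0.085)^(1/0.62) ≈ 11.1937.
Output: y_gold = k_gold^0.38 = 11.1937^0.38 ≈ 2.5039.

y_gold ≈ 2.504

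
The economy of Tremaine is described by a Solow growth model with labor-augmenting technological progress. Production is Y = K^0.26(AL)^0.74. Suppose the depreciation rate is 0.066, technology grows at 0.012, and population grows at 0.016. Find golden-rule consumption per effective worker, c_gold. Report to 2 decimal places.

Capital per effective worker breaks even when investment replaces (n + g + δ)·k; here n + g + δ = 0.094.
Maximizing c = f(k) − (n+g+δ)·k gives f'(k) = n+g+δ, i.e. 0.26·k^(0.26−1) = 0.094, so k_gold = (0.26/0.094)^(1/0.74) ≈ 3.9545.
y_gold = 3.9545^0.26 ≈ 1.4297.
c_gold = y_gold − (n+g+δ)·k_gold = 1.4297 − 0.094·3.9545 ≈ 1.0580.

c_gold ≈ 1.06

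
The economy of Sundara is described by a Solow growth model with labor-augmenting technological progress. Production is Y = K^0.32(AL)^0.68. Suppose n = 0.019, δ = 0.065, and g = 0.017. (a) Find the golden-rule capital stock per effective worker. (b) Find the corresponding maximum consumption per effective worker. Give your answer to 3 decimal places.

n + g + δ = 0.019 + 0.017 + 0.065 = 0.101.
Maximizing c = f(k) − (n+g+δ)·k gives f'(k) = n+g+δ, i.e. 0.32·k^(0.32−1) = 0.101, so k_gold = (0.32/0.101)^(1/0.68) ≈ 5.4515.
y_gold = 5.4515^0.32 ≈ 1.7206; c_gold = y_gold − 0.101·k_gold ≈ 1.1700.

(a) k_gold ≈ 5.451; (b) c_gold ≈ 1.170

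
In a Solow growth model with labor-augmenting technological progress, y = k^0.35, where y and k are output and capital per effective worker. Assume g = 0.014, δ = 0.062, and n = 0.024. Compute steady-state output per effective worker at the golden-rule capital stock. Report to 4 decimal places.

y_gold ≈ 1.9632

Capital per effective worker breaks even when investment replaces (n + g + δ)·k; here n + g + δ = 0.1.
At the golden rule the marginal product of capital equals n+g+δ: 0.35·k^(0.35−1) = 0.1. Solving, k_gold = (0.35/0.1)^(1/0.65) ≈ 6.8711.
Output: y_gold = k_gold^0.35 = 6.8711^0.35 ≈ 1.9632.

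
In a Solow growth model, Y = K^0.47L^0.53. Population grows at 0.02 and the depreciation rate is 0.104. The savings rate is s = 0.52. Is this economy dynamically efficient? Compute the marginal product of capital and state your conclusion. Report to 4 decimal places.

dynamically inefficient; MPK ≈ 0.1121

n + δ = 0.02 + 0.104 = 0.124.
Steady-state k*: s·k^0.47 = 0.124·k gives k* = (0.52/0.124)^(1/0.53) ≈ 14.9514.
MPK = 0.47·14.9514^(-0.53) ≈ 0.1121.
MPK < n+δ = 0.124, so the economy is dynamically inefficient (over-saving).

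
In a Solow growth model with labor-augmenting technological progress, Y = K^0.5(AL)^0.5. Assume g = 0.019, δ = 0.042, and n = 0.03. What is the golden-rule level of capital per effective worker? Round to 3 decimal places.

Break-even investment rate: n + g + δ = 0.03 + 0.019 + 0.042 = 0.091.
At the golden rule the marginal product of capital equals n+g+δ: 0.5·k^(0.5−1) = 0.091. Solving, k_gold = (0.5/0.091)^(1/0.5) ≈ 30.1896.

k_gold ≈ 30.190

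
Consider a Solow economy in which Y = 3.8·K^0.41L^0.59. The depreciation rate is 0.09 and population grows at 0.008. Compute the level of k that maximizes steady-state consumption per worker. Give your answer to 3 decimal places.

k_gold ≈ 108.686

Break-even investment rate: n + δ = 0.008 + 0.09 = 0.098.
Golden rule sets MPK = n+δ: 0.41·3.8·k^(0.41−1) = 0.098, so k_gold = (0.41·3.8/0.098)^(1/0.59) ≈ 108.6856.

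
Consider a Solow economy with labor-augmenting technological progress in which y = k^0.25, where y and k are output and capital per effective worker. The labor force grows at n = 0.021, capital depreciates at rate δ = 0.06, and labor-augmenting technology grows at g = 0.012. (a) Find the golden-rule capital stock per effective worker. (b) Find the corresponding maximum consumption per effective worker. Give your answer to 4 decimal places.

(a) k_gold ≈ 3.7377; (b) c_gold ≈ 1.0428

Capital per effective worker breaks even when investment replaces (n + g + δ)·k; here n + g + δ = 0.093.
Maximizing c = f(k) − (n+g+δ)·k gives f'(k) = n+g+δ, i.e. 0.25·k^(0.25−1) = 0.093, so k_gold = (0.25/0.093)^(1/0.75) ≈ 3.7377.
y_gold = 3.7377^0.25 ≈ 1.3904; c_gold = y_gold − 0.093·k_gold ≈ 1.0428.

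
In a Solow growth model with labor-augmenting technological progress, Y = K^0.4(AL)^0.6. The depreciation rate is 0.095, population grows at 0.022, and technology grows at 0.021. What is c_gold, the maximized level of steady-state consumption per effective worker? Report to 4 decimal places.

Capital per effective worker breaks even when investment replaces (n + g + δ)·k; here n + g + δ = 0.138.
At the golden rule the marginal product of capital equals n+g+δ: 0.4·k^(0.4−1) = 0.138. Solving, k_gold = (0.4/0.138)^(1/0.6) ≈ 5.8925.
y_gold = 5.8925^0.4 ≈ 2.0329.
c_gold = y_gold − (n+g+δ)·k_gold = 2.0329 − 0.138·5.8925 ≈ 1.2198.

c_gold ≈ 1.2198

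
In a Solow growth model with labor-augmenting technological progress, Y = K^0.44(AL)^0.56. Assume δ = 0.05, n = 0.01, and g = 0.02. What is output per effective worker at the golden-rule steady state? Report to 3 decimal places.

The effective depreciation rate is n + g + δ = 0.01 + 0.02 + 0.05 = 0.08.
Golden rule sets MPK = n+g+δ: 0.44·k^(0.44−1) = 0.08, so k_gold = (0.44/0.08)^(1/0.56) ≈ 20.9931.
Output: y_gold = k_gold^0.44 = 20.9931^0.44 ≈ 3.8169.

y_gold ≈ 3.817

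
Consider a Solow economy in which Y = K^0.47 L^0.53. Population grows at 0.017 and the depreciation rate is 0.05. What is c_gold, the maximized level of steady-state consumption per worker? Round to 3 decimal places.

The effective depreciation rate is n + δ = 0.017 + 0.05 = 0.067.
Setting f'(k) = n+δ gives 0.47·k^(0.47−1) = 0.067, hence k_gold = (0.47/0.067)^(1/0.53) ≈ 39.4703.
y_gold = 39.4703^0.47 ≈ 5.6266.
c_gold = y_gold − (n+δ)·k_gold = 5.6266 − 0.067·39.4703 ≈ 2.9821.

c_gold ≈ 2.982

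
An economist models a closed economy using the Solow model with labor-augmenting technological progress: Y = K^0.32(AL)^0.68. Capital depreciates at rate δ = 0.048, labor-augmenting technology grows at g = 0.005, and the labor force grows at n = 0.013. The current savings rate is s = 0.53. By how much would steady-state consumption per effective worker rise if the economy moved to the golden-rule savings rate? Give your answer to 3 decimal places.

n + g + δ = 0.013 + 0.005 + 0.048 = 0.066.
Current steady state (s = 0.53): k* = (0.53/0.066)^(1/0.68) ≈ 21.4037, y* = 21.4037^0.32 ≈ 2.6654, c* = (1−0.53)·2.6654 ≈ 1.2527.
At the golden rule the marginal product of capital equals n+g+δ: 0.32·k^(0.32−1) = 0.066. Solving, k_gold = (0.32/0.066)^(1/0.68) ≈ 10.1916.
y_gold = 10.1916^0.32 ≈ 2.1020, c_gold = y_gold − 0.066·k_gold ≈ 1.4294.
Gain: Δc = 1.4294 − 1.2527 ≈ 0.1767.

Δc ≈ 0.177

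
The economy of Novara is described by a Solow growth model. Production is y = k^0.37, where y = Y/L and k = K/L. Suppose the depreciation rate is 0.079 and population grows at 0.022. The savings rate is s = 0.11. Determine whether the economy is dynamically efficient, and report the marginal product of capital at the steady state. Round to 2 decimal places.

dynamically efficient; MPK ≈ 0.34

The effective depreciation rate is n + δ = 0.022 + 0.079 = 0.101.
Steady-state k*: s·k^0.37 = 0.101·k gives k* = (0.11/0.101)^(1/0.63) ≈ 1.1451.
MPK = 0.37·1.1451^(-0.63) ≈ 0.3397.
MPK > n+δ = 0.101, so the economy is dynamically efficient (under-saving).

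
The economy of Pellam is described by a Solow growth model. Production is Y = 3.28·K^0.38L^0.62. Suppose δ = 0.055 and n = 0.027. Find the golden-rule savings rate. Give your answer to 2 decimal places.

s_gold = 0.38

n + δ = 0.027 + 0.055 = 0.082.
At the golden rule MPK = n+δ, and in any Cobb-Douglas steady state s = (n+δ)·k/y = MPK·k/y = capital's share 0.38.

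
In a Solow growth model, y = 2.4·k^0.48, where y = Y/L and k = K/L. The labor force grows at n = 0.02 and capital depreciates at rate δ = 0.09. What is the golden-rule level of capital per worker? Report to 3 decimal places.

k_gold ≈ 91.549

Capital per worker breaks even when investment replaces (n + δ)·k; here n + δ = 0.11.
Setting f'(k) = n+δ gives 0.48·2.4·k^(0.48−1) = 0.11, hence k_gold = (0.48·2.4/0.11)^(1/0.52) ≈ 91.5490.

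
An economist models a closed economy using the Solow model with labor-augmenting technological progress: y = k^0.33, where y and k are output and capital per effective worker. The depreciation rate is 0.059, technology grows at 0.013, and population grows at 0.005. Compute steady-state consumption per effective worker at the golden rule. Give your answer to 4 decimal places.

c_gold ≈ 1.3720

Break-even investment rate: n + g + δ = 0.005 + 0.013 + 0.059 = 0.077.
Setting f'(k) = n+g+δ gives 0.33·k^(0.33−1) = 0.077, hence k_gold = (0.33/0.077)^(1/0.67) ≈ 8.7764.
y_gold = 8.7764^0.33 ≈ 2.0478.
c_gold = y_gold − (n+g+δ)·k_gold = 2.0478 − 0.077·8.7764 ≈ 1.3720.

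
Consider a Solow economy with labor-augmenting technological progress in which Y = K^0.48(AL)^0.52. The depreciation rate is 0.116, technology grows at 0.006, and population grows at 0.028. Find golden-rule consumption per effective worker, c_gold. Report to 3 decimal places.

The effective depreciation rate is n + g + δ = 0.028 + 0.006 + 0.116 = 0.15.
Setting f'(k) = n+g+δ gives 0.48·k^(0.48−1) = 0.15, hence k_gold = (0.48/0.15)^(1/0.52) ≈ 9.3636.
y_gold = 9.3636^0.48 ≈ 2.9261.
c_gold = y_gold − (n+g+δ)·k_gold = 2.9261 − 0.15·9.3636 ≈ 1.5216.

c_gold ≈ 1.522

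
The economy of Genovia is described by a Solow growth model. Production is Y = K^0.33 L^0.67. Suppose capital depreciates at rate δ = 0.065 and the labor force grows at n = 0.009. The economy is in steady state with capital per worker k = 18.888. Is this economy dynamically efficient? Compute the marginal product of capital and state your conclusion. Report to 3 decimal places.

dynamically inefficient; MPK ≈ 0.046

The effective depreciation rate is n + δ = 0.009 + 0.065 = 0.074.
MPK = 0.33·k^(0.33−1) = 0.33·18.888^(-0.67) ≈ 0.0461.
MPK < 0.074, so the economy is dynamically inefficient (over-saving).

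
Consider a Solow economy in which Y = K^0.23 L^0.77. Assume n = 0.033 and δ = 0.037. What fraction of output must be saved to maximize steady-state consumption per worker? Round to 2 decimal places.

The effective depreciation rate is n + δ = 0.033 + 0.037 = 0.07.
At the golden rule MPK = n+δ, and in any Cobb-Douglas steady state s = (n+δ)·k/y = MPK·k/y = capital's share 0.23.

s_gold = 0.23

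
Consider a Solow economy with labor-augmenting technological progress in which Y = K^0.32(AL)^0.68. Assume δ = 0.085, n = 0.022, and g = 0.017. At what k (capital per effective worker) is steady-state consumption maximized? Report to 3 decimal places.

k_gold ≈ 4.032

The effective depreciation rate is n + g + δ = 0.022 + 0.017 + 0.085 = 0.124.
Maximizing c = f(k) − (n+g+δ)·k gives f'(k) = n+g+δ, i.e. 0.32·k^(0.32−1) = 0.124, so k_gold = (0.32/0.124)^(1/0.68) ≈ 4.0316.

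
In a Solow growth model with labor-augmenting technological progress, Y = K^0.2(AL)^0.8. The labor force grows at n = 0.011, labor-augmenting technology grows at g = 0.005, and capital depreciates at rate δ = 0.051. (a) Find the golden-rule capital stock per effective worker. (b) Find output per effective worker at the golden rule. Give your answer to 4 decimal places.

Capital per effective worker breaks even when investment replaces (n + g + δ)·k; here n + g + δ = 0.067.
At the golden rule the marginal product of capital equals n+g+δ: 0.2·k^(0.2−1) = 0.067. Solving, k_gold = (0.2/0.067)^(1/0.8) ≈ 3.9237.
y_gold = 3.9237^0.2 ≈ 1.3144.

(a) k_gold ≈ 3.9237; (b) y_gold ≈ 1.3144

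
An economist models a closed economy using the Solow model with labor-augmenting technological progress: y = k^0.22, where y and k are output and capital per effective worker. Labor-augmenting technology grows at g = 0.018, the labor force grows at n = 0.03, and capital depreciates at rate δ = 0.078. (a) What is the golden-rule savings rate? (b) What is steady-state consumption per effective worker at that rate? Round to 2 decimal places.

Capital per effective worker breaks even when investment replaces (n + g + δ)·k; here n + g + δ = 0.126.
For Cobb-Douglas, s_gold equals capital's share: s_gold = 0.22.
At the golden rule the marginal product of capital equals n+g+δ: 0.22·k^(0.22−1) = 0.126. Solving, k_gold = (0.22/0.126)^(1/0.78) ≈ 2.0433.
y_gold = 2.0433^0.22 ≈ 1.1702; c_gold = (1−0.22)·y_gold ≈ 0.9128.

(a) s_gold = 0.22; (b) c_gold ≈ 0.91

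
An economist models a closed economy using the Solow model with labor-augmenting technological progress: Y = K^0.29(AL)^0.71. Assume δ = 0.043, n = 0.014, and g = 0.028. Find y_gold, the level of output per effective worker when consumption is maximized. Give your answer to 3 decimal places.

y_gold ≈ 1.651

n + g + δ = 0.014 + 0.028 + 0.043 = 0.085.
Maximizing c = f(k) − (n+g+δ)·k gives f'(k) = n+g+δ, i.e. 0.29·k^(0.29−1) = 0.085, so k_gold = (0.29/0.085)^(1/0.71) ≈ 5.6322.
Output: y_gold = k_gold^0.29 = 5.6322^0.29 ≈ 1.6508.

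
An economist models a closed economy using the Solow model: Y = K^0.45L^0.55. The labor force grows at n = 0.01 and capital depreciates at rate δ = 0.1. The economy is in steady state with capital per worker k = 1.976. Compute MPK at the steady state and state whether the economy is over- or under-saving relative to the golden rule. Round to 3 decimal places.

under-saving; MPK ≈ 0.309

The effective depreciation rate is n + δ = 0.01 + 0.1 = 0.11.
MPK = 0.45·k^(0.45−1) = 0.45·1.976^(-0.55) ≈ 0.3094.
MPK > 0.11, so the economy is dynamically efficient (under-saving).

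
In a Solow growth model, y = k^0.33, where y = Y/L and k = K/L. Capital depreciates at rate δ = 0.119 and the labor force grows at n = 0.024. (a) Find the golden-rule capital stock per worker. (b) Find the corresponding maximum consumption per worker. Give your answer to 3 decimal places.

(a) k_gold ≈ 3.484; (b) c_gold ≈ 1.011

Break-even investment rate: n + δ = 0.024 + 0.119 = 0.143.
Setting f'(k) = n+δ gives 0.33·k^(0.33−1) = 0.143, hence k_gold = (0.33/0.143)^(1/0.67) ≈ 3.4838.
y_gold = 3.4838^0.33 ≈ 1.5097; c_gold = y_gold − 0.143·k_gold ≈ 1.0115.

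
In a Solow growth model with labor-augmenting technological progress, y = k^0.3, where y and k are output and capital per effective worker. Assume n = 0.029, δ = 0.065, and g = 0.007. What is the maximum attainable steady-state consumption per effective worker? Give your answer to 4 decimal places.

c_gold ≈ 1.1162

The effective depreciation rate is n + g + δ = 0.029 + 0.007 + 0.065 = 0.101.
Golden rule sets MPK = n+g+δ: 0.3·k^(0.3−1) = 0.101, so k_gold = (0.3/0.101)^(1/0.7) ≈ 4.7362.
y_gold = 4.7362^0.3 ≈ 1.5945.
c_gold = y_gold − (n+g+δ)·k_gold = 1.5945 − 0.101·4.7362 ≈ 1.1162.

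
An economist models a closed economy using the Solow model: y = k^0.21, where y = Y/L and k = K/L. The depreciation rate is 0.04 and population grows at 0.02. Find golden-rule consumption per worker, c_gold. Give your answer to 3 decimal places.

c_gold ≈ 1.102

Break-even investment rate: n + δ = 0.02 + 0.04 = 0.06.
Setting f'(k) = n+δ gives 0.21·k^(0.21−1) = 0.06, hence k_gold = (0.21/0.06)^(1/0.79) ≈ 4.8831.
y_gold = 4.8831^0.21 ≈ 1.3952.
c_gold = y_gold − (n+δ)·k_gold = 1.3952 − 0.06·4.8831 ≈ 1.1022.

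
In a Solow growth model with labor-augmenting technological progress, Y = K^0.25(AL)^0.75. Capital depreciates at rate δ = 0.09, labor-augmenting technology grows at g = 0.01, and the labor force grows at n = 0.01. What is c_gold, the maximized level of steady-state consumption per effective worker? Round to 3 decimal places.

The effective depreciation rate is n + g + δ = 0.01 + 0.01 + 0.09 = 0.11.
Maximizing c = f(k) − (n+g+δ)·k gives f'(k) = n+g+δ, i.e. 0.25·k^(0.25−1) = 0.11, so k_gold = (0.25/0.11)^(1/0.75) ≈ 2.9881.
y_gold = 2.9881^0.25 ≈ 1.3148.
c_gold = y_gold − (n+g+δ)·k_gold = 1.3148 − 0.11·2.9881 ≈ 0.9861.

c_gold ≈ 0.986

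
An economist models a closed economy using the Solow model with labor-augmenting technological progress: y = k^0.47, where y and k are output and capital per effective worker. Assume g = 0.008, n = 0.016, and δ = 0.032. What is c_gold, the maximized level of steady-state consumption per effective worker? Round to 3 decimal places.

Break-even investment rate: n + g + δ = 0.016 + 0.008 + 0.032 = 0.056.
At the golden rule the marginal product of capital equals n+g+δ: 0.47·k^(0.47−1) = 0.056. Solving, k_gold = (0.47/0.056)^(1/0.53) ≈ 55.3638.
y_gold = 55.3638^0.47 ≈ 6.5965.
c_gold = y_gold − (n+g+δ)·k_gold = 6.5965 − 0.056·55.3638 ≈ 3.4962.

c_gold ≈ 3.496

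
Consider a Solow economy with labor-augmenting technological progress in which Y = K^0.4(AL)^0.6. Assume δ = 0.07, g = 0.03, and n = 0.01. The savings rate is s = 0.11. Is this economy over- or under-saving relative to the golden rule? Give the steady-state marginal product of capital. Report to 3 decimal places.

under-saving; MPK ≈ 0.400

Break-even investment rate: n + g + δ = 0.01 + 0.03 + 0.07 = 0.11.
Steady-state k*: s·k^0.4 = 0.11·k gives k* = (0.11/0.11)^(1/0.6) ≈ 1.0000.
MPK = 0.4·1.0000^(-0.6) ≈ 0.4000.
MPK > n+g+δ = 0.11, so the economy is dynamically efficient (under-saving).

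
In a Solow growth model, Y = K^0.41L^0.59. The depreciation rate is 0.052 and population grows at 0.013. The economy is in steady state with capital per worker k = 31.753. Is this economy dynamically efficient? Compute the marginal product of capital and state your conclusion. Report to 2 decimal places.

Capital per worker breaks even when investment replaces (n + δ)·k; here n + δ = 0.065.
MPK = 0.41·k^(0.41−1) = 0.41·31.753^(-0.59) ≈ 0.0533.
MPK < 0.065, so the economy is dynamically inefficient (over-saving).

dynamically inefficient; MPK ≈ 0.05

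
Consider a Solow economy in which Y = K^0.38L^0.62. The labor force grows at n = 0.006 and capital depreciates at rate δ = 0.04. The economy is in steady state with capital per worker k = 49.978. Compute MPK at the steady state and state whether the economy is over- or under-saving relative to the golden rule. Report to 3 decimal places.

over-saving; MPK ≈ 0.034

Capital per worker breaks even when investment replaces (n + δ)·k; here n + δ = 0.046.
MPK = 0.38·k^(0.38−1) = 0.38·49.978^(-0.62) ≈ 0.0336.
MPK < 0.046, so the economy is dynamically inefficient (over-saving).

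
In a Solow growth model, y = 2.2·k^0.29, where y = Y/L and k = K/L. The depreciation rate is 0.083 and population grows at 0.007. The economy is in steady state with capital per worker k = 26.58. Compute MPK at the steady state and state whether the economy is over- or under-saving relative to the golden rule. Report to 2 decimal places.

The effective depreciation rate is n + δ = 0.007 + 0.083 = 0.09.
MPK = 0.29·2.2·k^(0.29−1) = 0.29·2.2·26.58^(-0.71) ≈ 0.0621.
MPK < 0.09, so the economy is dynamically inefficient (over-saving).

over-saving; MPK ≈ 0.06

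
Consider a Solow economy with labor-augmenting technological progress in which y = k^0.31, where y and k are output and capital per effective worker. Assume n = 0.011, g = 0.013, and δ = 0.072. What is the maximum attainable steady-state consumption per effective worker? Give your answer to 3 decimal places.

c_gold ≈ 1.168

Break-even investment rate: n + g + δ = 0.011 + 0.013 + 0.072 = 0.096.
Golden rule sets MPK = n+g+δ: 0.31·k^(0.31−1) = 0.096, so k_gold = (0.31/0.096)^(1/0.69) ≈ 5.4678.
y_gold = 5.4678^0.31 ≈ 1.6933.
c_gold = y_gold − (n+g+δ)·k_gold = 1.6933 − 0.096·5.4678 ≈ 1.1683.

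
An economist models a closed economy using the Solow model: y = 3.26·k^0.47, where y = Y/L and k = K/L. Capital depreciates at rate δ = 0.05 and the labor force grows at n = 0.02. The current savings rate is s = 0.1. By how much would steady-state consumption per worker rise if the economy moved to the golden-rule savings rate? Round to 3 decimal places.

Δc ≈ 15.188

Capital per worker breaks even when investment replaces (n + δ)·k; here n + δ = 0.07.
Current steady state (s = 0.1): k* = (0.1·3.26/0.07)^(1/0.53) ≈ 18.2223, y* = 3.26·18.2223^0.47 ≈ 12.7556, c* = (1−0.1)·12.7556 ≈ 11.4800.
Golden rule sets MPK = n+δ: 0.47·3.26·k^(0.47−1) = 0.07, so k_gold = (0.47·3.26/0.07)^(1/0.53) ≈ 337.8408.
y_gold = 3.26·337.8408^0.47 ≈ 50.3167, c_gold = y_gold − 0.07·k_gold ≈ 26.6679.
Gain: Δc = 26.6679 − 11.4800 ≈ 15.1878.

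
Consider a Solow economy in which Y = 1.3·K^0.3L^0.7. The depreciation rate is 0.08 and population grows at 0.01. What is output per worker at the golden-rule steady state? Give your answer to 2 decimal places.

y_gold ≈ 2.44

Capital per worker breaks even when investment replaces (n + δ)·k; here n + δ = 0.09.
Golden rule sets MPK = n+δ: 0.3·1.3·k^(0.3−1) = 0.09, so k_gold = (0.3·1.3/0.09)^(1/0.7) ≈ 8.1235.
Output: y_gold = 1.3·k_gold^0.3 = 1.3·8.1235^0.3 ≈ 2.4371.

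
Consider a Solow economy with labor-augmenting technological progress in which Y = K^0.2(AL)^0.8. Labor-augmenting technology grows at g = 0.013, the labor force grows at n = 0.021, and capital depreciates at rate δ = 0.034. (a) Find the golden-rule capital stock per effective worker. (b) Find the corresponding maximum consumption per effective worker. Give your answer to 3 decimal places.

The effective depreciation rate is n + g + δ = 0.021 + 0.013 + 0.034 = 0.068.
Golden rule sets MPK = n+g+δ: 0.2·k^(0.2−1) = 0.068, so k_gold = (0.2/0.068)^(1/0.8) ≈ 3.8517.
y_gold = 3.8517^0.2 ≈ 1.3096; c_gold = y_gold − 0.068·k_gold ≈ 1.0477.

(a) k_gold ≈ 3.852; (b) c_gold ≈ 1.048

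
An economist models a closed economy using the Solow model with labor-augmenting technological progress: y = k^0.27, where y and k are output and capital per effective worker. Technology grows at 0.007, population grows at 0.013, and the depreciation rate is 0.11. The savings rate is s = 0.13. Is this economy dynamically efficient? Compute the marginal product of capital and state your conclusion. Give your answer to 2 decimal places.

dynamically efficient; MPK ≈ 0.27

Capital per effective worker breaks even when investment replaces (n + g + δ)·k; here n + g + δ = 0.13.
Steady-state k*: s·k^0.27 = 0.13·k gives k* = (0.13/0.13)^(1/0.73) ≈ 1.0000.
MPK = 0.27·1.0000^(-0.73) ≈ 0.2700.
MPK > n+g+δ = 0.13, so the economy is dynamically efficient (under-saving).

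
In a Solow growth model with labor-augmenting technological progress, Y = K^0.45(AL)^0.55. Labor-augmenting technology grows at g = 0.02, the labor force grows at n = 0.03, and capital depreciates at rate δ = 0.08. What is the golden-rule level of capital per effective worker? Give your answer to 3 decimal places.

k_gold ≈ 9.561

n + g + δ = 0.03 + 0.02 + 0.08 = 0.13.
Maximizing c = f(k) − (n+g+δ)·k gives f'(k) = n+g+δ, i.e. 0.45·k^(0.45−1) = 0.13, so k_gold = (0.45/0.13)^(1/0.55) ≈ 9.5607.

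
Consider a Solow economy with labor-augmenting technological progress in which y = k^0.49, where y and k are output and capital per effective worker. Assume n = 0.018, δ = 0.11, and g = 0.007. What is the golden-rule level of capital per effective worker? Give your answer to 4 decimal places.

n + g + δ = 0.018 + 0.007 + 0.11 = 0.135.
At the golden rule the marginal product of capital equals n+g+δ: 0.49·k^(0.49−1) = 0.135. Solving, k_gold = (0.49/0.135)^(1/0.51) ≈ 12.5248.

k_gold ≈ 12.5248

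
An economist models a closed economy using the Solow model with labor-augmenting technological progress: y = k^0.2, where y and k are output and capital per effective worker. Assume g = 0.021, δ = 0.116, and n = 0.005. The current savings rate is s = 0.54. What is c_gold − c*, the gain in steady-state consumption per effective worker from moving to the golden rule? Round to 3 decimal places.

Capital per effective worker breaks even when investment replaces (n + g + δ)·k; here n + g + δ = 0.142.
Current steady state (s = 0.54): k* = (0.54/0.142)^(1/0.8) ≈ 5.3105, y* = 5.3105^0.2 ≈ 1.3965, c* = (1−0.54)·1.3965 ≈ 0.6424.
At the golden rule the marginal product of capital equals n+g+δ: 0.2·k^(0.2−1) = 0.142. Solving, k_gold = (0.2/0.142)^(1/0.8) ≈ 1.5344.
y_gold = 1.5344^0.2 ≈ 1.0894, c_gold = y_gold − 0.142·k_gold ≈ 0.8715.
Gain: Δc = 0.8715 − 0.6424 ≈ 0.2291.

Δc ≈ 0.229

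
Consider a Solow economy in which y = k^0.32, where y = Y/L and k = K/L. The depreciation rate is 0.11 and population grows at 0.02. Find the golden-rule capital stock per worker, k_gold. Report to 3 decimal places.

Break-even investment rate: n + δ = 0.02 + 0.11 = 0.13.
At the golden rule the marginal product of capital equals n+δ: 0.32·k^(0.32−1) = 0.13. Solving, k_gold = (0.32/0.13)^(1/0.68) ≈ 3.7610.

k_gold ≈ 3.761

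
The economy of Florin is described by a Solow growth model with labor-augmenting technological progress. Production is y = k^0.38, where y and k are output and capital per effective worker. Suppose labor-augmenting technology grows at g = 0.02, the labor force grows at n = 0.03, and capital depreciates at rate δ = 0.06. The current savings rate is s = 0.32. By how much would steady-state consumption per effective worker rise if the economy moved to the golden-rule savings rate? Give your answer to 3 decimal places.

Break-even investment rate: n + g + δ = 0.03 + 0.02 + 0.06 = 0.11.
Current steady state (s = 0.32): k* = (0.32/0.11)^(1/0.62) ≈ 5.5975, y* = 5.5975^0.38 ≈ 1.9241, c* = (1−0.32)·1.9241 ≈ 1.3084.
Maximizing c = f(k) − (n+g+δ)·k gives f'(k) = n+g+δ, i.e. 0.38·k^(0.38−1) = 0.11, so k_gold = (0.38/0.11)^(1/0.62) ≈ 7.3854.
y_gold = 7.3854^0.38 ≈ 2.1379, c_gold = y_gold − 0.11·k_gold ≈ 1.3255.
Gain: Δc = 1.3255 − 1.3084 ≈ 0.0171.

Δc ≈ 0.017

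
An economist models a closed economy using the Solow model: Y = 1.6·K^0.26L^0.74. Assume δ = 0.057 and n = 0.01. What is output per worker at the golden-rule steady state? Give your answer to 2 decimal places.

y_gold ≈ 3.04

Break-even investment rate: n + δ = 0.01 + 0.057 = 0.067.
Golden rule sets MPK = n+δ: 0.26·1.6·k^(0.26−1) = 0.067, so k_gold = (0.26·1.6/0.067)^(1/0.74) ≈ 11.7936.
Output: y_gold = 1.6·k_gold^0.26 = 1.6·11.7936^0.26 ≈ 3.0391.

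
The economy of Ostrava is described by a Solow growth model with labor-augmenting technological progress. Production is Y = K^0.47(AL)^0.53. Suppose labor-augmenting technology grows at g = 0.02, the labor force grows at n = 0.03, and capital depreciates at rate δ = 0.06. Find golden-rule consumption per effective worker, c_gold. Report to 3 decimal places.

c_gold ≈ 1.921

Break-even investment rate: n + g + δ = 0.03 + 0.02 + 0.06 = 0.11.
Maximizing c = f(k) − (n+g+δ)·k gives f'(k) = n+g+δ, i.e. 0.47·k^(0.47−1) = 0.11, so k_gold = (0.47/0.11)^(1/0.53) ≈ 15.4885.
y_gold = 15.4885^0.47 ≈ 3.6250.
c_gold = y_gold − (n+g+δ)·k_gold = 3.6250 − 0.11·15.4885 ≈ 1.9212.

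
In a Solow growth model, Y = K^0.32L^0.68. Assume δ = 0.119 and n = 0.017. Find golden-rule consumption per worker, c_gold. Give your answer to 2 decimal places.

Break-even investment rate: n + δ = 0.017 + 0.119 = 0.136.
Golden rule sets MPK = n+δ: 0.32·k^(0.32−1) = 0.136, so k_gold = (0.32/0.136)^(1/0.68) ≈ 3.5195.
y_gold = 3.5195^0.32 ≈ 1.4958.
c_gold = y_gold − (n+δ)·k_gold = 1.4958 − 0.136·3.5195 ≈ 1.0171.

c_gold ≈ 1.02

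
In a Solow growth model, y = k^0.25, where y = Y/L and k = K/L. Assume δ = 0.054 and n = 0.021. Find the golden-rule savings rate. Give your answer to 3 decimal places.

Break-even investment rate: n + δ = 0.021 + 0.054 = 0.075.
At the golden rule MPK = n+δ, and in any Cobb-Douglas steady state s = (n+δ)·k/y = MPK·k/y = capital's share 0.25.

s_gold = 0.250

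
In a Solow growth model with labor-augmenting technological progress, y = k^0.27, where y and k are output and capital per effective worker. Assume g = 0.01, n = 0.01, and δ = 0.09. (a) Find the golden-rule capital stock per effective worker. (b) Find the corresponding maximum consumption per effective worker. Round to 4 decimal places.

(a) k_gold ≈ 3.4214; (b) c_gold ≈ 1.0176

The effective depreciation rate is n + g + δ = 0.01 + 0.01 + 0.09 = 0.11.
Golden rule sets MPK = n+g+δ: 0.27·k^(0.27−1) = 0.11, so k_gold = (0.27/0.11)^(1/0.73) ≈ 3.4214.
y_gold = 3.4214^0.27 ≈ 1.3939; c_gold = y_gold − 0.11·k_gold ≈ 1.0176.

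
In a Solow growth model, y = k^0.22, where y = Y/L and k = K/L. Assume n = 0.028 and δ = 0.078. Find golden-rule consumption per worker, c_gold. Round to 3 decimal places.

The effective depreciation rate is n + δ = 0.028 + 0.078 = 0.106.
Maximizing c = f(k) − (n+δ)·k gives f'(k) = n+δ, i.e. 0.22·k^(0.22−1) = 0.106, so k_gold = (0.22/0.106)^(1/0.78) ≈ 2.5501.
y_gold = 2.5501^0.22 ≈ 1.2287.
c_gold = y_gold − (n+δ)·k_gold = 1.2287 − 0.106·2.5501 ≈ 0.9584.

c_gold ≈ 0.958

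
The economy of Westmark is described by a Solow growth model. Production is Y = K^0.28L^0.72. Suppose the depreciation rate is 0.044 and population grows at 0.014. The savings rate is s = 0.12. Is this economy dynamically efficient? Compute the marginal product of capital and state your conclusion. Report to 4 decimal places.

dynamically efficient; MPK ≈ 0.1353

n + δ = 0.014 + 0.044 = 0.058.
Steady-state k*: s·k^0.28 = 0.058·k gives k* = (0.12/0.058)^(1/0.72) ≈ 2.7450.
MPK = 0.28·2.7450^(-0.72) ≈ 0.1353.
MPK > n+δ = 0.058, so the economy is dynamically efficient (under-saving).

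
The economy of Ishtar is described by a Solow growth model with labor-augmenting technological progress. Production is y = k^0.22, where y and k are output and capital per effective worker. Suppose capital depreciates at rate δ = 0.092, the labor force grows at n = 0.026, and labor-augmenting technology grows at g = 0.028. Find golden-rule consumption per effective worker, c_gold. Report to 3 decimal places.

The effective depreciation rate is n + g + δ = 0.026 + 0.028 + 0.092 = 0.146.
Maximizing c = f(k) − (n+g+δ)·k gives f'(k) = n+g+δ, i.e. 0.22·k^(0.22−1) = 0.146, so k_gold = (0.22/0.146)^(1/0.78) ≈ 1.6916.
y_gold = 1.6916^0.22 ≈ 1.1226.
c_gold = y_gold − (n+g+δ)·k_gold = 1.1226 − 0.146·1.6916 ≈ 0.8756.

c_gold ≈ 0.876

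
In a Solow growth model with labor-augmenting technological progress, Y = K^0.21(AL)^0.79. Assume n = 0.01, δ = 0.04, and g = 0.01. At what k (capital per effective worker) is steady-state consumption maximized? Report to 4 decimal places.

k_gold ≈ 4.8831

The effective depreciation rate is n + g + δ = 0.01 + 0.01 + 0.04 = 0.06.
Maximizing c = f(k) − (n+g+δ)·k gives f'(k) = n+g+δ, i.e. 0.21·k^(0.21−1) = 0.06, so k_gold = (0.21/0.06)^(1/0.79) ≈ 4.8831.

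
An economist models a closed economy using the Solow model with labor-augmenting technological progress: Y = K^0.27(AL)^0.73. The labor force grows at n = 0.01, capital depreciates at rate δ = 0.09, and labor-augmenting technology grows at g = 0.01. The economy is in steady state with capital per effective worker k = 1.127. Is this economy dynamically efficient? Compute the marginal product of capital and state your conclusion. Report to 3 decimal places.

dynamically efficient; MPK ≈ 0.247

Break-even investment rate: n + g + δ = 0.01 + 0.01 + 0.09 = 0.11.
MPK = 0.27·k^(0.27−1) = 0.27·1.127^(-0.73) ≈ 0.2474.
MPK > 0.11, so the economy is dynamically efficient (under-saving).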